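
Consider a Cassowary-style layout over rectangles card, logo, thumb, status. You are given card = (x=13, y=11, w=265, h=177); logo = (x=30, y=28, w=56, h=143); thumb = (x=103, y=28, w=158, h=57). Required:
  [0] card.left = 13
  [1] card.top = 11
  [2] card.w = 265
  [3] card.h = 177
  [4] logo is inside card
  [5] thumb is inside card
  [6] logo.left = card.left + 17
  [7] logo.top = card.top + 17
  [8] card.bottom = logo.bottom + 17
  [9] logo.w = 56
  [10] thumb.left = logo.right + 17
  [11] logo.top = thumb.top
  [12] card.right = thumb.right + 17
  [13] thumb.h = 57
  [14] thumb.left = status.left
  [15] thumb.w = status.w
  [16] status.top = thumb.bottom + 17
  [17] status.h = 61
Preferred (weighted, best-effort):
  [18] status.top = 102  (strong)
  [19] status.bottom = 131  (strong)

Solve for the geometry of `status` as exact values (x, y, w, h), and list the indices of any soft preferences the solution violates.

status = (x=103, y=102, w=158, h=61)
violated soft preferences: 19

1. status.x = 103  [thumb.left = status.left]
2. status.w = 158  [thumb.w = status.w]
3. status.y = 102  [status.top = thumb.bottom + 17]
4. status.h = 61  [status.h = 61]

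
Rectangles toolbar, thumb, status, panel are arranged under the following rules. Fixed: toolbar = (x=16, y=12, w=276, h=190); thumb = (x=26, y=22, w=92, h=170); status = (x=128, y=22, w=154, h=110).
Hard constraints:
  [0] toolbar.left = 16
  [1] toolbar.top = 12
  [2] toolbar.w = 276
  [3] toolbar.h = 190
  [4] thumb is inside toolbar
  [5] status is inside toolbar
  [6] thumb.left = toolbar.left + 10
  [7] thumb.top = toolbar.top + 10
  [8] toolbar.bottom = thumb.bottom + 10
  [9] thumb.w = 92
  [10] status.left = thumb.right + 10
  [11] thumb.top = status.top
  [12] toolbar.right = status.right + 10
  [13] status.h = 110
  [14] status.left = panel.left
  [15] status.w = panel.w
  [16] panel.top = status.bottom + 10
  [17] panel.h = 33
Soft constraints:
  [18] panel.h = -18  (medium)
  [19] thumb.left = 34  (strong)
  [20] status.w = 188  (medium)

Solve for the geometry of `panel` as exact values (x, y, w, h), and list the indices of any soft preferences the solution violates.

panel = (x=128, y=142, w=154, h=33)
violated soft preferences: 18, 19, 20

1. panel.x = 128  [status.left = panel.left]
2. panel.w = 154  [status.w = panel.w]
3. panel.y = 142  [panel.top = status.bottom + 10]
4. panel.h = 33  [panel.h = 33]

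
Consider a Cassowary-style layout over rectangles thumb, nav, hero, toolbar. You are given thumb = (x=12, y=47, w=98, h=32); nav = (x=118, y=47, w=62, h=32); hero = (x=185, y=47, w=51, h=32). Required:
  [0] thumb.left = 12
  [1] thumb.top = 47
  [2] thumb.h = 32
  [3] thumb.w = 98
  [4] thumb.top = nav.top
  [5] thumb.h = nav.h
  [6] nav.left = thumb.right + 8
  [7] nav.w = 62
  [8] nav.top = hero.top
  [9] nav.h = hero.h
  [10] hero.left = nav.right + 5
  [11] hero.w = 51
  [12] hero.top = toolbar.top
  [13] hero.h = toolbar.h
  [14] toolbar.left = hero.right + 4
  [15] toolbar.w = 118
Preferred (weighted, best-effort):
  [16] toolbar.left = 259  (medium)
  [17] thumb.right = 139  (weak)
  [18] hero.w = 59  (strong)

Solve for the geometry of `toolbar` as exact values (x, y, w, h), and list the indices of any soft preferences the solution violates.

toolbar = (x=240, y=47, w=118, h=32)
violated soft preferences: 16, 17, 18

1. toolbar.y = 47  [hero.top = toolbar.top]
2. toolbar.h = 32  [hero.h = toolbar.h]
3. toolbar.x = 240  [toolbar.left = hero.right + 4]
4. toolbar.w = 118  [toolbar.w = 118]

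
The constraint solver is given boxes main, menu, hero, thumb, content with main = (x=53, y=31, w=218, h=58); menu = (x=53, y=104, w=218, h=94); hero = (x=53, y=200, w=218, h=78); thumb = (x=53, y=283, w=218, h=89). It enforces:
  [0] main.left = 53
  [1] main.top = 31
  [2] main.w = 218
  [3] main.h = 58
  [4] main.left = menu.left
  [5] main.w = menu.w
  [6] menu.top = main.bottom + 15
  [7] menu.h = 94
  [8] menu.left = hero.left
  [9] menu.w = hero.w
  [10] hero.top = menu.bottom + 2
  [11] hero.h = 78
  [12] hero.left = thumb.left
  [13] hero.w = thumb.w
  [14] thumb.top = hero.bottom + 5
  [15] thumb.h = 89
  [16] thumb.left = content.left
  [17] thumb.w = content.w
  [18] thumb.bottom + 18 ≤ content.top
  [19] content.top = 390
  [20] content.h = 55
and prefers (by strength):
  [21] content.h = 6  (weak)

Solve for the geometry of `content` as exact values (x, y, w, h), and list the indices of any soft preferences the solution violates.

content = (x=53, y=390, w=218, h=55)
violated soft preferences: 21

1. content.x = 53  [thumb.left = content.left]
2. content.w = 218  [thumb.w = content.w]
3. content.y = 390  [content.top = 390]
4. content.h = 55  [content.h = 55]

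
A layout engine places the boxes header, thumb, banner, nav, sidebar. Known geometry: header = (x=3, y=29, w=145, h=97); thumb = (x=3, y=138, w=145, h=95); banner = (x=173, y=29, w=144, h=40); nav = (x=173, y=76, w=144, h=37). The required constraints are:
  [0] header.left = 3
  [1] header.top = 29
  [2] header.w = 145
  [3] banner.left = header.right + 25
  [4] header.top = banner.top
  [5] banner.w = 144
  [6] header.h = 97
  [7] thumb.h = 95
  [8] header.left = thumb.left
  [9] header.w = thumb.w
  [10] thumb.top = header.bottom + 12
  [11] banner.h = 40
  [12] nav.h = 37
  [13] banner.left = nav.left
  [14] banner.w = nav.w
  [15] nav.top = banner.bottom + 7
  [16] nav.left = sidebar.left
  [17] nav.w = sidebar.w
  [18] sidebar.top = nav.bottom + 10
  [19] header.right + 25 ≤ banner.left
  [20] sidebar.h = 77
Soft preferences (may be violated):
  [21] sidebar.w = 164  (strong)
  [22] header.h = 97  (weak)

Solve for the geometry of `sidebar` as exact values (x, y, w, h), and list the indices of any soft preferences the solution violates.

sidebar = (x=173, y=123, w=144, h=77)
violated soft preferences: 21

1. sidebar.x = 173  [nav.left = sidebar.left]
2. sidebar.w = 144  [nav.w = sidebar.w]
3. sidebar.y = 123  [sidebar.top = nav.bottom + 10]
4. sidebar.h = 77  [sidebar.h = 77]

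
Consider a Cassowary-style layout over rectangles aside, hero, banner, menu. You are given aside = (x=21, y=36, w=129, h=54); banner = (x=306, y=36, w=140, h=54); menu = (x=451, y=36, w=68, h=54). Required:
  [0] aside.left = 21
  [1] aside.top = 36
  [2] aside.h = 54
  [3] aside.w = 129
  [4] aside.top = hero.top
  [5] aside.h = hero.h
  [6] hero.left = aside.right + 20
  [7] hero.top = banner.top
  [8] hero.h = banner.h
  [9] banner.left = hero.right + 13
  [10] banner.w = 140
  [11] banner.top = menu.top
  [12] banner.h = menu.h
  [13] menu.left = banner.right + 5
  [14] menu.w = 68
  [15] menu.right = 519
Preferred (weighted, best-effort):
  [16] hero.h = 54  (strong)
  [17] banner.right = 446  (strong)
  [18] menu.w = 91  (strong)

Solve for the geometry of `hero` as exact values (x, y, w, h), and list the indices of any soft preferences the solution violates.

1. hero.y = 36  [aside.top = hero.top]
2. hero.h = 54  [aside.h = hero.h]
3. hero.x = 170  [hero.left = aside.right + 20]
4. hero.w = 123  [banner.left = hero.right + 13]

hero = (x=170, y=36, w=123, h=54)
violated soft preferences: 18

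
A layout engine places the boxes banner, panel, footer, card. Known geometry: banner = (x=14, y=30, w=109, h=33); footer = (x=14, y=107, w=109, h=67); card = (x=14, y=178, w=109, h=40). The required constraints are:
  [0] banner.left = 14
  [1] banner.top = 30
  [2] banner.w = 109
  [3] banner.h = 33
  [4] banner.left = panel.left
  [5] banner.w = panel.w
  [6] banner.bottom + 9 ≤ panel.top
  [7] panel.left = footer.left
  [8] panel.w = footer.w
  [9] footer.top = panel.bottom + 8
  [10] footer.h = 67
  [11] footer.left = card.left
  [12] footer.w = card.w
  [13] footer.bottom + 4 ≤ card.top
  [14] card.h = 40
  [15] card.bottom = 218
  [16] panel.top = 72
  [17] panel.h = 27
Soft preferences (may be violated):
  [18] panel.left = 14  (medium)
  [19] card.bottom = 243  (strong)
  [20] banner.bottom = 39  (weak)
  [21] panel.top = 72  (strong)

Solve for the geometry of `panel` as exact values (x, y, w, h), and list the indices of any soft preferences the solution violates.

1. panel.x = 14  [banner.left = panel.left]
2. panel.w = 109  [banner.w = panel.w]
3. panel.y = 72  [panel.top = 72]
4. panel.h = 27  [panel.h = 27]

panel = (x=14, y=72, w=109, h=27)
violated soft preferences: 19, 20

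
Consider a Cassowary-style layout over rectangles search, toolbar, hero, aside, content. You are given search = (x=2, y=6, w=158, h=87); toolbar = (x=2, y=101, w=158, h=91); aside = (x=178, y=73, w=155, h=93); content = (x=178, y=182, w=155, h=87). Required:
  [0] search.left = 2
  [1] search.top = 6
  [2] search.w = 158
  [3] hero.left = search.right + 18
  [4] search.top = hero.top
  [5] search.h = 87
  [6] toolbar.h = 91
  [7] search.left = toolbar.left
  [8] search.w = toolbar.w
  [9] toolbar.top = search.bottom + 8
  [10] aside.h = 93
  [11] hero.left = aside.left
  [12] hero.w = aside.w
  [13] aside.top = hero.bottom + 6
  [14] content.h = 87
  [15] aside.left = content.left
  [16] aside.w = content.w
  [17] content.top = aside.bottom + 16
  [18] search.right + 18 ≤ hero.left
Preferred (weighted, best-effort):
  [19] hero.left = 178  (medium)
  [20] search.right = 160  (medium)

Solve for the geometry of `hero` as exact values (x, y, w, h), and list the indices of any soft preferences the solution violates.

hero = (x=178, y=6, w=155, h=61)
violated soft preferences: none

1. hero.x = 178  [hero.left = search.right + 18]
2. hero.y = 6  [search.top = hero.top]
3. hero.w = 155  [hero.w = aside.w]
4. hero.h = 61  [aside.top = hero.bottom + 6]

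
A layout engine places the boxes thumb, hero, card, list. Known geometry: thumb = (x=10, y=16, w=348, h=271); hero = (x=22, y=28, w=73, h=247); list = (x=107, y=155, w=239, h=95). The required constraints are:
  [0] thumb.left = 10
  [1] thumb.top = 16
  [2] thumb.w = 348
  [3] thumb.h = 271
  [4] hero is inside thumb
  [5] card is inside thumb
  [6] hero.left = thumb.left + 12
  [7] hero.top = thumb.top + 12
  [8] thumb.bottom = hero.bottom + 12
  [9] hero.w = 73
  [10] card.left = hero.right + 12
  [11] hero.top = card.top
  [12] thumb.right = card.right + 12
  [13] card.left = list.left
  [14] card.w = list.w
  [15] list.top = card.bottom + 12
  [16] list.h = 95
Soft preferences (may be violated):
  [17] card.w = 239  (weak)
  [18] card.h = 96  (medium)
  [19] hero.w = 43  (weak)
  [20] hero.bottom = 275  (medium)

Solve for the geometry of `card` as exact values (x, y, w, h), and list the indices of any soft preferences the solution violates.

card = (x=107, y=28, w=239, h=115)
violated soft preferences: 18, 19

1. card.x = 107  [card.left = hero.right + 12]
2. card.y = 28  [hero.top = card.top]
3. card.w = 239  [thumb.right = card.right + 12]
4. card.h = 115  [list.top = card.bottom + 12]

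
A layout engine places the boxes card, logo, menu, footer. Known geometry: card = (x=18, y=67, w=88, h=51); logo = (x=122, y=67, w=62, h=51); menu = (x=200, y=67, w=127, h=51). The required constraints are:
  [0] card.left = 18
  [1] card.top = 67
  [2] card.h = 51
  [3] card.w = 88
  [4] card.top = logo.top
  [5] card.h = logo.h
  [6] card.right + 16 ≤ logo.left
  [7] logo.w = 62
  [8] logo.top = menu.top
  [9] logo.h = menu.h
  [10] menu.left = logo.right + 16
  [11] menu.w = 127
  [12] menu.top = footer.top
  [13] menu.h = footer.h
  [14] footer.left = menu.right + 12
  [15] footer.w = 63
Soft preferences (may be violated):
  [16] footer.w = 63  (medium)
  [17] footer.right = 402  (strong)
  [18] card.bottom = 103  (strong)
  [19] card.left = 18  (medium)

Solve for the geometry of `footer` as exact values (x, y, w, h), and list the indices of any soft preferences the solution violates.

footer = (x=339, y=67, w=63, h=51)
violated soft preferences: 18

1. footer.y = 67  [menu.top = footer.top]
2. footer.h = 51  [menu.h = footer.h]
3. footer.x = 339  [footer.left = menu.right + 12]
4. footer.w = 63  [footer.w = 63]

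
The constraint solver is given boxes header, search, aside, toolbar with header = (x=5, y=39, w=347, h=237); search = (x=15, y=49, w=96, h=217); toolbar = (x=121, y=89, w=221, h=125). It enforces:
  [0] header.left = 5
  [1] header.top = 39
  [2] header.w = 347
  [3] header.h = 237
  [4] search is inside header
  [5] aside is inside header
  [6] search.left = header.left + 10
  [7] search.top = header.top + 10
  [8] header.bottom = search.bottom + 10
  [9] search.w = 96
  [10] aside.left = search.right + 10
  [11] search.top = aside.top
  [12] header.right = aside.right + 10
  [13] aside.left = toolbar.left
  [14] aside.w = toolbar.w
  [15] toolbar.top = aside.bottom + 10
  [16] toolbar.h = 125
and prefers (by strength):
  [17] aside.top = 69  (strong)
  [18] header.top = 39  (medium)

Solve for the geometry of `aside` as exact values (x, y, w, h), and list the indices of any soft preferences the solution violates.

aside = (x=121, y=49, w=221, h=30)
violated soft preferences: 17

1. aside.x = 121  [aside.left = search.right + 10]
2. aside.y = 49  [search.top = aside.top]
3. aside.w = 221  [header.right = aside.right + 10]
4. aside.h = 30  [toolbar.top = aside.bottom + 10]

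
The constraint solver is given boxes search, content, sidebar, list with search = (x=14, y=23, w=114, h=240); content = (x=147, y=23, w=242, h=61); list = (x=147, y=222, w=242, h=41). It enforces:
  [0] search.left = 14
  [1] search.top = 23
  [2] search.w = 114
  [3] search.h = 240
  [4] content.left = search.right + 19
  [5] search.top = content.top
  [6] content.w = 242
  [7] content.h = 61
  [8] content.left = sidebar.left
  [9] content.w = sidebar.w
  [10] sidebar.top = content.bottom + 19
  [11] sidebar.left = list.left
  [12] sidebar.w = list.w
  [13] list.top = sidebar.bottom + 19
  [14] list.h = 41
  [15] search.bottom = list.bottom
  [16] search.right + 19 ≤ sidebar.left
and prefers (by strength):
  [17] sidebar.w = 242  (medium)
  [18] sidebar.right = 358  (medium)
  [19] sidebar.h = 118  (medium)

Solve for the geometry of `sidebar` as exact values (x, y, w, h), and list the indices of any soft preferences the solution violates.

1. sidebar.x = 147  [content.left = sidebar.left]
2. sidebar.w = 242  [content.w = sidebar.w]
3. sidebar.y = 103  [sidebar.top = content.bottom + 19]
4. sidebar.h = 100  [list.top = sidebar.bottom + 19]

sidebar = (x=147, y=103, w=242, h=100)
violated soft preferences: 18, 19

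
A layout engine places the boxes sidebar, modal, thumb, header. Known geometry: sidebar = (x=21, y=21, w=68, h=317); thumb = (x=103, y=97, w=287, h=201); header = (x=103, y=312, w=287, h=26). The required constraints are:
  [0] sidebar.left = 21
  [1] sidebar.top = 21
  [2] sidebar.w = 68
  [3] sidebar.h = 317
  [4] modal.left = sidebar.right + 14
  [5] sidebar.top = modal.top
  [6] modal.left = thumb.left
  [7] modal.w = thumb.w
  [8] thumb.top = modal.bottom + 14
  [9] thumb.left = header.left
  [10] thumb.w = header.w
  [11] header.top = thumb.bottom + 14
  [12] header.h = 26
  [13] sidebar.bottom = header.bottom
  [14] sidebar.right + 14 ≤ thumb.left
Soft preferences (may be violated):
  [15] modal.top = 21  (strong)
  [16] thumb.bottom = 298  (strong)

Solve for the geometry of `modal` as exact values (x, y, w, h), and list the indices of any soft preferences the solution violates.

1. modal.x = 103  [modal.left = sidebar.right + 14]
2. modal.y = 21  [sidebar.top = modal.top]
3. modal.w = 287  [modal.w = thumb.w]
4. modal.h = 62  [thumb.top = modal.bottom + 14]

modal = (x=103, y=21, w=287, h=62)
violated soft preferences: none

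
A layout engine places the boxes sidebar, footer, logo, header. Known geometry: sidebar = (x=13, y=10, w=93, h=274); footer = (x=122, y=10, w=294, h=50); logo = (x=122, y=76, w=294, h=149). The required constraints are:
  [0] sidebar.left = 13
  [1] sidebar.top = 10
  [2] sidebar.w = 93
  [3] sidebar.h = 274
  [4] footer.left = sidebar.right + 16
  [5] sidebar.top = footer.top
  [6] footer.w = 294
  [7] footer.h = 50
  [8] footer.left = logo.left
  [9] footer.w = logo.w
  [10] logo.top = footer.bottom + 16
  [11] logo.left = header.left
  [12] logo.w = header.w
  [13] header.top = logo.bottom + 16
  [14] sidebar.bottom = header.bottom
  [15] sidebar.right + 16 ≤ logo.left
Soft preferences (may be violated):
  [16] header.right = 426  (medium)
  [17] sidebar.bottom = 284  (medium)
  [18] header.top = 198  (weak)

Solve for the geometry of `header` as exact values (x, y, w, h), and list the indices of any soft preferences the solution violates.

header = (x=122, y=241, w=294, h=43)
violated soft preferences: 16, 18

1. header.x = 122  [logo.left = header.left]
2. header.w = 294  [logo.w = header.w]
3. header.y = 241  [header.top = logo.bottom + 16]
4. header.h = 43  [sidebar.bottom = header.bottom]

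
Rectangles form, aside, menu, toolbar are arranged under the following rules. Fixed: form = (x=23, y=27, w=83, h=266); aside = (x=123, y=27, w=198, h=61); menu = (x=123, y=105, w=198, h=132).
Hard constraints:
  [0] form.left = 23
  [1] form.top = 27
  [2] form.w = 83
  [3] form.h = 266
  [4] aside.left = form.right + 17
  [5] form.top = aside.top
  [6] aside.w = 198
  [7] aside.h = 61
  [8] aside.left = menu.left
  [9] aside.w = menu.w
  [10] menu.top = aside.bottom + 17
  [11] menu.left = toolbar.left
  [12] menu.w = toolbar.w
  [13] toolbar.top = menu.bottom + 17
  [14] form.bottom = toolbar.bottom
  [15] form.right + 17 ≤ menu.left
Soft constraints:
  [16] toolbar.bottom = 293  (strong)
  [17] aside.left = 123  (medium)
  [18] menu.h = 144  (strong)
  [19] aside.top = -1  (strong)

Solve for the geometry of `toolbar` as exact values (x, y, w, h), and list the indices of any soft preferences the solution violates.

toolbar = (x=123, y=254, w=198, h=39)
violated soft preferences: 18, 19

1. toolbar.x = 123  [menu.left = toolbar.left]
2. toolbar.w = 198  [menu.w = toolbar.w]
3. toolbar.y = 254  [toolbar.top = menu.bottom + 17]
4. toolbar.h = 39  [form.bottom = toolbar.bottom]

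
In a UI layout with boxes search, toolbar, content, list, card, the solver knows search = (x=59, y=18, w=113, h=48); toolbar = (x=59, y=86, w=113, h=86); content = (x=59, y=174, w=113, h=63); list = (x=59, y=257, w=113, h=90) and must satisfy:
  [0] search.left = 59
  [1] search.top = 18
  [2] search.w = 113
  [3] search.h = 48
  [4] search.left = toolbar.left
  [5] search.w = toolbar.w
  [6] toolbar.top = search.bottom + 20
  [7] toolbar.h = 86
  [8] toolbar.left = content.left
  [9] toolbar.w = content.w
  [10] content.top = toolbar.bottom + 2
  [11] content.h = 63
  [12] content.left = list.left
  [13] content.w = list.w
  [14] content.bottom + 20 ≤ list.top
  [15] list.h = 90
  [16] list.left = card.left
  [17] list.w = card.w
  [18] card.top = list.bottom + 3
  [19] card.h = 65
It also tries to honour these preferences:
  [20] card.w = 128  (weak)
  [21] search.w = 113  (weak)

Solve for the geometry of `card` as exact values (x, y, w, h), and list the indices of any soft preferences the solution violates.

card = (x=59, y=350, w=113, h=65)
violated soft preferences: 20

1. card.x = 59  [list.left = card.left]
2. card.w = 113  [list.w = card.w]
3. card.y = 350  [card.top = list.bottom + 3]
4. card.h = 65  [card.h = 65]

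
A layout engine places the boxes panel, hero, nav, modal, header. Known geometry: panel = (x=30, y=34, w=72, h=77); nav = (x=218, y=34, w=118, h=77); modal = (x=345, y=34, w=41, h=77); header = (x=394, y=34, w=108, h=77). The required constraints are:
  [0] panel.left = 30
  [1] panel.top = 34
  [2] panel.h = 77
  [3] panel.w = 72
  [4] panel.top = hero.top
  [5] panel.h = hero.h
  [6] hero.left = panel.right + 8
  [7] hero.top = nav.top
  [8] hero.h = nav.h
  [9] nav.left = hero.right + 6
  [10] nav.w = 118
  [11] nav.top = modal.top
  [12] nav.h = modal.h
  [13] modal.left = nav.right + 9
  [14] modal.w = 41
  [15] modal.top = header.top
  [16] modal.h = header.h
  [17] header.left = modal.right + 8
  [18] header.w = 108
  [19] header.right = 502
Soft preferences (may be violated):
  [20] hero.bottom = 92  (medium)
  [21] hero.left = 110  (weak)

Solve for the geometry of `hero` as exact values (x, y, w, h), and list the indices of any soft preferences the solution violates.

hero = (x=110, y=34, w=102, h=77)
violated soft preferences: 20

1. hero.y = 34  [panel.top = hero.top]
2. hero.h = 77  [panel.h = hero.h]
3. hero.x = 110  [hero.left = panel.right + 8]
4. hero.w = 102  [nav.left = hero.right + 6]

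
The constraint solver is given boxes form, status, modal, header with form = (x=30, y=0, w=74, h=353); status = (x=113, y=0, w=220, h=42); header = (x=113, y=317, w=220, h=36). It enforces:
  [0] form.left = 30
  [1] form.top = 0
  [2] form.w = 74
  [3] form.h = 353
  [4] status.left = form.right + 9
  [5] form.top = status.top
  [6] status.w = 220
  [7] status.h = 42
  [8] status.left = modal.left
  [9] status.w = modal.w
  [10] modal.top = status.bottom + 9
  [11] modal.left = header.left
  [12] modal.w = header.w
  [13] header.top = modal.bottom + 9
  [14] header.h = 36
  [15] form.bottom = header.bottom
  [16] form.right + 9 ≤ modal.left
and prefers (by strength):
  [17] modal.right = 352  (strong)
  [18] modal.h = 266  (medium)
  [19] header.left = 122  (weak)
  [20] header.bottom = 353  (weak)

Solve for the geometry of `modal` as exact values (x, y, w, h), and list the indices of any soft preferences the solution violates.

modal = (x=113, y=51, w=220, h=257)
violated soft preferences: 17, 18, 19

1. modal.x = 113  [status.left = modal.left]
2. modal.w = 220  [status.w = modal.w]
3. modal.y = 51  [modal.top = status.bottom + 9]
4. modal.h = 257  [header.top = modal.bottom + 9]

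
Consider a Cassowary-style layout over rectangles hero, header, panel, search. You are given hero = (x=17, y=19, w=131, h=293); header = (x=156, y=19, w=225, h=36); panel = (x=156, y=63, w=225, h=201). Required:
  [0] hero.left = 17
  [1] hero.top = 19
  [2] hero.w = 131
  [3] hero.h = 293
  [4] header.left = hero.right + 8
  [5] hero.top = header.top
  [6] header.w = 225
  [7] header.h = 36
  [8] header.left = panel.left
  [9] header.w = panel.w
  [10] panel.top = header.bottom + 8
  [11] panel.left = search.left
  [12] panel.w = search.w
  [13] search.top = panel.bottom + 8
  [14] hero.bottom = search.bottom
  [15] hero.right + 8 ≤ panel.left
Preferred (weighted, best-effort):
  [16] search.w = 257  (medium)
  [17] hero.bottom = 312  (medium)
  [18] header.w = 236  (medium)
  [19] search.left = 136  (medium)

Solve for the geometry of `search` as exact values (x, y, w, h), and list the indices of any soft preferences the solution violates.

1. search.x = 156  [panel.left = search.left]
2. search.w = 225  [panel.w = search.w]
3. search.y = 272  [search.top = panel.bottom + 8]
4. search.h = 40  [hero.bottom = search.bottom]

search = (x=156, y=272, w=225, h=40)
violated soft preferences: 16, 18, 19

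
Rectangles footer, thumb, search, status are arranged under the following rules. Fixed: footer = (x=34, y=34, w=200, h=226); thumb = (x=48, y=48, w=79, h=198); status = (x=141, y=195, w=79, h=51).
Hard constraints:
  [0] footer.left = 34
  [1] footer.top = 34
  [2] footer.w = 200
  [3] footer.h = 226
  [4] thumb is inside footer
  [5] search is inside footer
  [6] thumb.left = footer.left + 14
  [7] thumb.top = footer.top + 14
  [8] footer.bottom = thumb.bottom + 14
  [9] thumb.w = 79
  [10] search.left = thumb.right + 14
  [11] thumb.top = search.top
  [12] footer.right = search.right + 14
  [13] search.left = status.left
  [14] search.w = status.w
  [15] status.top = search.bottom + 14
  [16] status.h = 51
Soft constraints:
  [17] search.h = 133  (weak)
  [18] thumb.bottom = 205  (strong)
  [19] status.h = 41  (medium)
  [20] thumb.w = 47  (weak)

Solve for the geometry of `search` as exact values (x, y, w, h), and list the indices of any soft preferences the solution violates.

1. search.x = 141  [search.left = thumb.right + 14]
2. search.y = 48  [thumb.top = search.top]
3. search.w = 79  [footer.right = search.right + 14]
4. search.h = 133  [status.top = search.bottom + 14]

search = (x=141, y=48, w=79, h=133)
violated soft preferences: 18, 19, 20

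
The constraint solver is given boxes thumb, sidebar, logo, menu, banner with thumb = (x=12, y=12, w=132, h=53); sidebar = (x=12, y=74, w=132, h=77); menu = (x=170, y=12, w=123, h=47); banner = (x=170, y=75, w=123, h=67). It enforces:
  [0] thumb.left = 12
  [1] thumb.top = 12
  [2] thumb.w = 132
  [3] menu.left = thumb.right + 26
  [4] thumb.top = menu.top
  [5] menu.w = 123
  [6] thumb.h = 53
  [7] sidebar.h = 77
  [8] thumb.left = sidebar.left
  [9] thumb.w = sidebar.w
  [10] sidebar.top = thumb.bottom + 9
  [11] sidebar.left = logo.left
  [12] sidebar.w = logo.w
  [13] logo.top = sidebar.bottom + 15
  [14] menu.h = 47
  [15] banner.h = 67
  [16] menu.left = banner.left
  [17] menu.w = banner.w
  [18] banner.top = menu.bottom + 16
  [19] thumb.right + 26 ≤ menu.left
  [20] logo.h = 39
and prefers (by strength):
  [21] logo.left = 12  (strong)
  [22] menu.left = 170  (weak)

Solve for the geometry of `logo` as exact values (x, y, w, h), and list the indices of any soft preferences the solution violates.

1. logo.x = 12  [sidebar.left = logo.left]
2. logo.w = 132  [sidebar.w = logo.w]
3. logo.y = 166  [logo.top = sidebar.bottom + 15]
4. logo.h = 39  [logo.h = 39]

logo = (x=12, y=166, w=132, h=39)
violated soft preferences: none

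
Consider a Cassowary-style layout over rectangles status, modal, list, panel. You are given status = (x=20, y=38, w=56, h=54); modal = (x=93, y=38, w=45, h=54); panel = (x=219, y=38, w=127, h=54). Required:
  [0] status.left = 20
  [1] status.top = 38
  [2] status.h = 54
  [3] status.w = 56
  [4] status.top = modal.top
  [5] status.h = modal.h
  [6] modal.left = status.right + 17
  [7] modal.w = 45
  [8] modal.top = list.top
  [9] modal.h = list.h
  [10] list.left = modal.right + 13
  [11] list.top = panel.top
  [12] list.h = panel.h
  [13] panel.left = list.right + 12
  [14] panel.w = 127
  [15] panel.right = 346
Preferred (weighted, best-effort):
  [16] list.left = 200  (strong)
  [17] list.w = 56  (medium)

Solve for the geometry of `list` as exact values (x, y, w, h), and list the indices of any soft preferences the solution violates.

list = (x=151, y=38, w=56, h=54)
violated soft preferences: 16

1. list.y = 38  [modal.top = list.top]
2. list.h = 54  [modal.h = list.h]
3. list.x = 151  [list.left = modal.right + 13]
4. list.w = 56  [panel.left = list.right + 12]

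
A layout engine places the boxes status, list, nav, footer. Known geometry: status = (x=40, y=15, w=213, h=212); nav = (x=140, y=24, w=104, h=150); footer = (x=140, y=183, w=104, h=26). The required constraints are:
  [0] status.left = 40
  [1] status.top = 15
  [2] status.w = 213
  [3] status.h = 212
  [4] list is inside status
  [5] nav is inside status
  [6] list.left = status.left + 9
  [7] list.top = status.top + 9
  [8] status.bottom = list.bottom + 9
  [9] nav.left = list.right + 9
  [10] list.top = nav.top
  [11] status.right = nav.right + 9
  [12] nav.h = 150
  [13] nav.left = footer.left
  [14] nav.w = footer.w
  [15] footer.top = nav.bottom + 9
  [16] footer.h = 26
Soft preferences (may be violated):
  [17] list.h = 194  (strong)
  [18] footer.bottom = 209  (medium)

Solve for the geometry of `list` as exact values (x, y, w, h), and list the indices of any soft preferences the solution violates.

1. list.x = 49  [list.left = status.left + 9]
2. list.y = 24  [list.top = status.top + 9]
3. list.h = 194  [status.bottom = list.bottom + 9]
4. list.w = 82  [nav.left = list.right + 9]

list = (x=49, y=24, w=82, h=194)
violated soft preferences: none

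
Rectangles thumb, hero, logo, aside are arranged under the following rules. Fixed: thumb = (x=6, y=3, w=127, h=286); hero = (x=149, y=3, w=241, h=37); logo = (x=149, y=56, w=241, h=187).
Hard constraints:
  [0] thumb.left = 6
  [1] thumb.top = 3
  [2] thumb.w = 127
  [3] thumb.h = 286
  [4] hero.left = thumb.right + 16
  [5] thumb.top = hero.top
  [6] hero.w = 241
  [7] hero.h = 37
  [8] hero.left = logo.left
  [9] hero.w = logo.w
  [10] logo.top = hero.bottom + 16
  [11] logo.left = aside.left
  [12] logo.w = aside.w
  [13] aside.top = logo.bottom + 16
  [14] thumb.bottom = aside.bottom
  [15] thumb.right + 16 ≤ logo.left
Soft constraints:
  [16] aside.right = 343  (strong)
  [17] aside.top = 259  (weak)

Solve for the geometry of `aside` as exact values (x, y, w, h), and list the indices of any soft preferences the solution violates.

aside = (x=149, y=259, w=241, h=30)
violated soft preferences: 16

1. aside.x = 149  [logo.left = aside.left]
2. aside.w = 241  [logo.w = aside.w]
3. aside.y = 259  [aside.top = logo.bottom + 16]
4. aside.h = 30  [thumb.bottom = aside.bottom]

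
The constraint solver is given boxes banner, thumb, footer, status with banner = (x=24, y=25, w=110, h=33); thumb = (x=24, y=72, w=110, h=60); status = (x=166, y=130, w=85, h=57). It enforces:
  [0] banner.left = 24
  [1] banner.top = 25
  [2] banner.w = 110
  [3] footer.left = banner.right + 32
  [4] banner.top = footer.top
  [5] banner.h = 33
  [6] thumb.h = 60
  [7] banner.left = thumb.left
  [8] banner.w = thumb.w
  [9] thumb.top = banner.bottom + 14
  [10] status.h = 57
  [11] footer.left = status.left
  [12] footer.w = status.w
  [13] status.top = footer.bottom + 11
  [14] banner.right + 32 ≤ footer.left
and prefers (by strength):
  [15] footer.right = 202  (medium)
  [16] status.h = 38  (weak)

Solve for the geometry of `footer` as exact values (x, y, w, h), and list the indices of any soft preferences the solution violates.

footer = (x=166, y=25, w=85, h=94)
violated soft preferences: 15, 16

1. footer.x = 166  [footer.left = banner.right + 32]
2. footer.y = 25  [banner.top = footer.top]
3. footer.w = 85  [footer.w = status.w]
4. footer.h = 94  [status.top = footer.bottom + 11]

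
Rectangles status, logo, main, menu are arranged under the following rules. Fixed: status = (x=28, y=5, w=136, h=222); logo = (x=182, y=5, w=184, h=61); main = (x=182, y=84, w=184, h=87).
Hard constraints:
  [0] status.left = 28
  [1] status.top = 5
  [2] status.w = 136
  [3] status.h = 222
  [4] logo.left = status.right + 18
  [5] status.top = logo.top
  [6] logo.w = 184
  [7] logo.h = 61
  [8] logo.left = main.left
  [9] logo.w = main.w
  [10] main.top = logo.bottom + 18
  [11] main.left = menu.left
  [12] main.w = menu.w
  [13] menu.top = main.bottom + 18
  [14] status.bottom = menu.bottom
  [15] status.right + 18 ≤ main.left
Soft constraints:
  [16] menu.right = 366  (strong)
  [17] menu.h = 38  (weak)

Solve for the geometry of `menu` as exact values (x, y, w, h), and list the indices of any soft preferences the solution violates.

1. menu.x = 182  [main.left = menu.left]
2. menu.w = 184  [main.w = menu.w]
3. menu.y = 189  [menu.top = main.bottom + 18]
4. menu.h = 38  [status.bottom = menu.bottom]

menu = (x=182, y=189, w=184, h=38)
violated soft preferences: none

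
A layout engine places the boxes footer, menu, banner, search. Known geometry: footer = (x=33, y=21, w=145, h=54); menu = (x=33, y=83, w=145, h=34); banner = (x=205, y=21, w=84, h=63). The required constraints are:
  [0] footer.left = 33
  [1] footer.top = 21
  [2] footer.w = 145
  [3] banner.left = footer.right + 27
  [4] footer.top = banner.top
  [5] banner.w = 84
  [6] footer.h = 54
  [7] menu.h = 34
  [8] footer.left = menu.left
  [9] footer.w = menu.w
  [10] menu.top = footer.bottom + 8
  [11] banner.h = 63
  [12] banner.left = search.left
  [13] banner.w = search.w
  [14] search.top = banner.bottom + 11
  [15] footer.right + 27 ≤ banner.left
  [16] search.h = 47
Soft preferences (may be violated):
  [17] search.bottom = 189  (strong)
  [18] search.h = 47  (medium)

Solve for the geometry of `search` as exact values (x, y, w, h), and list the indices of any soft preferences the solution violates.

search = (x=205, y=95, w=84, h=47)
violated soft preferences: 17

1. search.x = 205  [banner.left = search.left]
2. search.w = 84  [banner.w = search.w]
3. search.y = 95  [search.top = banner.bottom + 11]
4. search.h = 47  [search.h = 47]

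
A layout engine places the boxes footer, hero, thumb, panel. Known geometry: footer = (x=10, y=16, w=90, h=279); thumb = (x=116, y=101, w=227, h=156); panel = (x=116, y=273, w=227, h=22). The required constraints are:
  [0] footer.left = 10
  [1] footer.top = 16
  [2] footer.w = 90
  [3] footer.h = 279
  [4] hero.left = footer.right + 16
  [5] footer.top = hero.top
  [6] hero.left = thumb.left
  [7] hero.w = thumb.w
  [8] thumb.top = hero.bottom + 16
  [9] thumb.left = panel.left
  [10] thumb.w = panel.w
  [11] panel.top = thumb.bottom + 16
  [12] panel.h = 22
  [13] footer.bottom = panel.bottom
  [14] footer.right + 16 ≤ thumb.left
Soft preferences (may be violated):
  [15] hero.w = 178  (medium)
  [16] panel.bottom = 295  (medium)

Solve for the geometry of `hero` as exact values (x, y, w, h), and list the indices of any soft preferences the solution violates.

1. hero.x = 116  [hero.left = footer.right + 16]
2. hero.y = 16  [footer.top = hero.top]
3. hero.w = 227  [hero.w = thumb.w]
4. hero.h = 69  [thumb.top = hero.bottom + 16]

hero = (x=116, y=16, w=227, h=69)
violated soft preferences: 15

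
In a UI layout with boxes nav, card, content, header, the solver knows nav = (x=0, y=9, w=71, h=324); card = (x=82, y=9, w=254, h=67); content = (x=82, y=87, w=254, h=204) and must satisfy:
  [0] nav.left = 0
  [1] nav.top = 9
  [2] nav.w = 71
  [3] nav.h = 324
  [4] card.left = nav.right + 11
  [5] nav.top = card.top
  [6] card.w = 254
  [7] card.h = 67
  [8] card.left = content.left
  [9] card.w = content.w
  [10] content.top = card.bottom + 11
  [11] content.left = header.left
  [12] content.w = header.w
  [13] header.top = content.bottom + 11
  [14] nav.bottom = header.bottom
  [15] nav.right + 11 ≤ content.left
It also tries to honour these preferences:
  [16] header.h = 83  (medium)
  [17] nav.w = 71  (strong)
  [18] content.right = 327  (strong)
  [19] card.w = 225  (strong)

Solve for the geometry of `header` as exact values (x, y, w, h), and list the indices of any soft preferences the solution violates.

header = (x=82, y=302, w=254, h=31)
violated soft preferences: 16, 18, 19

1. header.x = 82  [content.left = header.left]
2. header.w = 254  [content.w = header.w]
3. header.y = 302  [header.top = content.bottom + 11]
4. header.h = 31  [nav.bottom = header.bottom]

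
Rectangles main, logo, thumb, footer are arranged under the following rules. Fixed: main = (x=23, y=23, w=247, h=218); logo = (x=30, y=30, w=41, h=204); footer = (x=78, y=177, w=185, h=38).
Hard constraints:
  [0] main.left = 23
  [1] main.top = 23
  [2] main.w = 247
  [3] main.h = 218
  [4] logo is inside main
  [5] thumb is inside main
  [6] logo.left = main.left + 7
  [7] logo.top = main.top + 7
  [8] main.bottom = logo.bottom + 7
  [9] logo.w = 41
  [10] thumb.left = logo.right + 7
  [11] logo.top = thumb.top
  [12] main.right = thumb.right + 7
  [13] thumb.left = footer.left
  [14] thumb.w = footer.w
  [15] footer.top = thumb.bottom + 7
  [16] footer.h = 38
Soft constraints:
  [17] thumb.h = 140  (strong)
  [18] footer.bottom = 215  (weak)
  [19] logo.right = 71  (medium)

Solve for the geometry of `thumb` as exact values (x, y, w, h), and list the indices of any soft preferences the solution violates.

1. thumb.x = 78  [thumb.left = logo.right + 7]
2. thumb.y = 30  [logo.top = thumb.top]
3. thumb.w = 185  [main.right = thumb.right + 7]
4. thumb.h = 140  [footer.top = thumb.bottom + 7]

thumb = (x=78, y=30, w=185, h=140)
violated soft preferences: none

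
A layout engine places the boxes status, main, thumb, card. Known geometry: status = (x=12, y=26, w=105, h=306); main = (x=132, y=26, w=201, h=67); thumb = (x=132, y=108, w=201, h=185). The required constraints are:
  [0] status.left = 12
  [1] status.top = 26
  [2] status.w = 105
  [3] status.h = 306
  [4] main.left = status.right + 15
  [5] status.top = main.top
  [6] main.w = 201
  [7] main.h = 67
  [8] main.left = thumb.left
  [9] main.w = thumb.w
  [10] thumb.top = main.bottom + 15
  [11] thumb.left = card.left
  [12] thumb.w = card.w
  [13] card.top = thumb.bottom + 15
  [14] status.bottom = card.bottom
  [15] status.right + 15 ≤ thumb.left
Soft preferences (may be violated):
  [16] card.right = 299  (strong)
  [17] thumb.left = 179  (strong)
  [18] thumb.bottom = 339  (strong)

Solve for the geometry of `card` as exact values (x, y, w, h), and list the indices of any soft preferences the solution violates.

card = (x=132, y=308, w=201, h=24)
violated soft preferences: 16, 17, 18

1. card.x = 132  [thumb.left = card.left]
2. card.w = 201  [thumb.w = card.w]
3. card.y = 308  [card.top = thumb.bottom + 15]
4. card.h = 24  [status.bottom = card.bottom]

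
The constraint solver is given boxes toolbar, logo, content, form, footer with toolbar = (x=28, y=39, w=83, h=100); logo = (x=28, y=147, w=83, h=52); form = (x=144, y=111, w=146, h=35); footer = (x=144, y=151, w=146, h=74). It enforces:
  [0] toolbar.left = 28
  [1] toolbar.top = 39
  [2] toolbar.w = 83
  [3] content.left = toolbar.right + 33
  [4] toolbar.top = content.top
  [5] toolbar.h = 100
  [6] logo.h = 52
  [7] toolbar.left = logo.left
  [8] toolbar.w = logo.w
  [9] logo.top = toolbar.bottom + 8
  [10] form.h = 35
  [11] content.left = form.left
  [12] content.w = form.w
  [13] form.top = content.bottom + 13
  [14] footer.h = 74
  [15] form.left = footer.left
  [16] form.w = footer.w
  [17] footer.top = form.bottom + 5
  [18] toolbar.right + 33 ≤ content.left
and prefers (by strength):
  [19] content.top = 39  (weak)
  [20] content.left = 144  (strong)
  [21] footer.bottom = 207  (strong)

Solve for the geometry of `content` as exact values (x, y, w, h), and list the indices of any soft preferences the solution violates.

1. content.x = 144  [content.left = toolbar.right + 33]
2. content.y = 39  [toolbar.top = content.top]
3. content.w = 146  [content.w = form.w]
4. content.h = 59  [form.top = content.bottom + 13]

content = (x=144, y=39, w=146, h=59)
violated soft preferences: 21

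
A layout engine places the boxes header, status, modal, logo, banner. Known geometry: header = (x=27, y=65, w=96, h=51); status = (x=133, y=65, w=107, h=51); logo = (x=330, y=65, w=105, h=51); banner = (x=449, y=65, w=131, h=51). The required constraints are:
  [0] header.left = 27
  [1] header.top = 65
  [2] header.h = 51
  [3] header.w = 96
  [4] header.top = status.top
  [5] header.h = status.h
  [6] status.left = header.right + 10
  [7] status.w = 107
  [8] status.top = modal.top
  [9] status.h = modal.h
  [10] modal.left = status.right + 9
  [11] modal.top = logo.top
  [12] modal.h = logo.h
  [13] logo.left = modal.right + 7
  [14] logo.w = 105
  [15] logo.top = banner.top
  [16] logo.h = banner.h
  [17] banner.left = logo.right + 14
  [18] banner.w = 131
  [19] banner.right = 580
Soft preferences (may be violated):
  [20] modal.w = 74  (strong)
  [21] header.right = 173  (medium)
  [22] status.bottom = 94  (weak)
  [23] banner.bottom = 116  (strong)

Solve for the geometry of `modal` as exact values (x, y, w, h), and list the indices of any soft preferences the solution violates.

modal = (x=249, y=65, w=74, h=51)
violated soft preferences: 21, 22

1. modal.y = 65  [status.top = modal.top]
2. modal.h = 51  [status.h = modal.h]
3. modal.x = 249  [modal.left = status.right + 9]
4. modal.w = 74  [logo.left = modal.right + 7]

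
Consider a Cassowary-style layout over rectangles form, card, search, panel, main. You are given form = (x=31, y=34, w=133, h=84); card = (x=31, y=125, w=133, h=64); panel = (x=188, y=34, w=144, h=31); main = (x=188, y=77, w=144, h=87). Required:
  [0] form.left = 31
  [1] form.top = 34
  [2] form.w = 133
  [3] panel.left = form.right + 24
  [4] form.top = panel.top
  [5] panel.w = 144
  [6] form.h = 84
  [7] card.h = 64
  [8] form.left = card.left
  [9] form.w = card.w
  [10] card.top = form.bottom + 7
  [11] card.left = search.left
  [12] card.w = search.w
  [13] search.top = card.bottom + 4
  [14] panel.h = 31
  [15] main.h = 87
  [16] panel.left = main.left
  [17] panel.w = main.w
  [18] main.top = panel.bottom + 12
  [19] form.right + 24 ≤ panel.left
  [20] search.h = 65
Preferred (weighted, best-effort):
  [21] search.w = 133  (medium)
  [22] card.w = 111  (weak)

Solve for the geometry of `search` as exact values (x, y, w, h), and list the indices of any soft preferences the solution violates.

search = (x=31, y=193, w=133, h=65)
violated soft preferences: 22

1. search.x = 31  [card.left = search.left]
2. search.w = 133  [card.w = search.w]
3. search.y = 193  [search.top = card.bottom + 4]
4. search.h = 65  [search.h = 65]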